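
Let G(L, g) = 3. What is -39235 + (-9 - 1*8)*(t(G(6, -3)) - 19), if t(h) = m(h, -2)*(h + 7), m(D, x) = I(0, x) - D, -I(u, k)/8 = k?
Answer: -41122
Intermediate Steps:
I(u, k) = -8*k
m(D, x) = -D - 8*x (m(D, x) = -8*x - D = -D - 8*x)
t(h) = (7 + h)*(16 - h) (t(h) = (-h - 8*(-2))*(h + 7) = (-h + 16)*(7 + h) = (16 - h)*(7 + h) = (7 + h)*(16 - h))
-39235 + (-9 - 1*8)*(t(G(6, -3)) - 19) = -39235 + (-9 - 1*8)*(-(-16 + 3)*(7 + 3) - 19) = -39235 + (-9 - 8)*(-1*(-13)*10 - 19) = -39235 - 17*(130 - 19) = -39235 - 17*111 = -39235 - 1887 = -41122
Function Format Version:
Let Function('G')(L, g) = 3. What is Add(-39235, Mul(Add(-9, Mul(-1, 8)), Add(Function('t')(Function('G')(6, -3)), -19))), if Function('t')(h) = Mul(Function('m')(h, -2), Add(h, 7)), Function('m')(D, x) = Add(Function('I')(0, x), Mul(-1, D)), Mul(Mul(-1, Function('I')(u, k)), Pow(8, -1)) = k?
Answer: -41122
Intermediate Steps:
Function('I')(u, k) = Mul(-8, k)
Function('m')(D, x) = Add(Mul(-1, D), Mul(-8, x)) (Function('m')(D, x) = Add(Mul(-8, x), Mul(-1, D)) = Add(Mul(-1, D), Mul(-8, x)))
Function('t')(h) = Mul(Add(7, h), Add(16, Mul(-1, h))) (Function('t')(h) = Mul(Add(Mul(-1, h), Mul(-8, -2)), Add(h, 7)) = Mul(Add(Mul(-1, h), 16), Add(7, h)) = Mul(Add(16, Mul(-1, h)), Add(7, h)) = Mul(Add(7, h), Add(16, Mul(-1, h))))
Add(-39235, Mul(Add(-9, Mul(-1, 8)), Add(Function('t')(Function('G')(6, -3)), -19))) = Add(-39235, Mul(Add(-9, Mul(-1, 8)), Add(Mul(-1, Add(-16, 3), Add(7, 3)), -19))) = Add(-39235, Mul(Add(-9, -8), Add(Mul(-1, -13, 10), -19))) = Add(-39235, Mul(-17, Add(130, -19))) = Add(-39235, Mul(-17, 111)) = Add(-39235, -1887) = -41122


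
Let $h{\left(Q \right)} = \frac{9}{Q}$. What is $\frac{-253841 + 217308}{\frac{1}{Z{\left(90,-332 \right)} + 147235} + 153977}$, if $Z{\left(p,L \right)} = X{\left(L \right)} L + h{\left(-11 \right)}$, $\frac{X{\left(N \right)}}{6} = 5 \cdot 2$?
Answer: $- \frac{51162859048}{215638013523} \approx -0.23726$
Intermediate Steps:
$X{\left(N \right)} = 60$ ($X{\left(N \right)} = 6 \cdot 5 \cdot 2 = 6 \cdot 10 = 60$)
$Z{\left(p,L \right)} = - \frac{9}{11} + 60 L$ ($Z{\left(p,L \right)} = 60 L + \frac{9}{-11} = 60 L + 9 \left(- \frac{1}{11}\right) = 60 L - \frac{9}{11} = - \frac{9}{11} + 60 L$)
$\frac{-253841 + 217308}{\frac{1}{Z{\left(90,-332 \right)} + 147235} + 153977} = \frac{-253841 + 217308}{\frac{1}{\left(- \frac{9}{11} + 60 \left(-332\right)\right) + 147235} + 153977} = - \frac{36533}{\frac{1}{\left(- \frac{9}{11} - 19920\right) + 147235} + 153977} = - \frac{36533}{\frac{1}{- \frac{219129}{11} + 147235} + 153977} = - \frac{36533}{\frac{1}{\frac{1400456}{11}} + 153977} = - \frac{36533}{\frac{11}{1400456} + 153977} = - \frac{36533}{\frac{215638013523}{1400456}} = \left(-36533\right) \frac{1400456}{215638013523} = - \frac{51162859048}{215638013523}$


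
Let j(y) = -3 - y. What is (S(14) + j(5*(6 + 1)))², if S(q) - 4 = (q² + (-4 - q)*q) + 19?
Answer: 5041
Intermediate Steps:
S(q) = 23 + q² + q*(-4 - q) (S(q) = 4 + ((q² + (-4 - q)*q) + 19) = 4 + ((q² + q*(-4 - q)) + 19) = 4 + (19 + q² + q*(-4 - q)) = 23 + q² + q*(-4 - q))
(S(14) + j(5*(6 + 1)))² = ((23 - 4*14) + (-3 - 5*(6 + 1)))² = ((23 - 56) + (-3 - 5*7))² = (-33 + (-3 - 1*35))² = (-33 + (-3 - 35))² = (-33 - 38)² = (-71)² = 5041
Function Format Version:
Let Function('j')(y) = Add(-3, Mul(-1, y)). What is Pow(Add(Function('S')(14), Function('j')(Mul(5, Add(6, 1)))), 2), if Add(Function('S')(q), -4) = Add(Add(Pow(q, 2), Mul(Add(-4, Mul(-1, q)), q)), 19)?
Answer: 5041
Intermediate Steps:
Function('S')(q) = Add(23, Pow(q, 2), Mul(q, Add(-4, Mul(-1, q)))) (Function('S')(q) = Add(4, Add(Add(Pow(q, 2), Mul(Add(-4, Mul(-1, q)), q)), 19)) = Add(4, Add(Add(Pow(q, 2), Mul(q, Add(-4, Mul(-1, q)))), 19)) = Add(4, Add(19, Pow(q, 2), Mul(q, Add(-4, Mul(-1, q))))) = Add(23, Pow(q, 2), Mul(q, Add(-4, Mul(-1, q)))))
Pow(Add(Function('S')(14), Function('j')(Mul(5, Add(6, 1)))), 2) = Pow(Add(Add(23, Mul(-4, 14)), Add(-3, Mul(-1, Mul(5, Add(6, 1))))), 2) = Pow(Add(Add(23, -56), Add(-3, Mul(-1, Mul(5, 7)))), 2) = Pow(Add(-33, Add(-3, Mul(-1, 35))), 2) = Pow(Add(-33, Add(-3, -35)), 2) = Pow(Add(-33, -38), 2) = Pow(-71, 2) = 5041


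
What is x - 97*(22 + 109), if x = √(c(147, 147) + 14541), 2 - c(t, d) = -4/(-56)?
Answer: -12707 + √2850414/14 ≈ -12586.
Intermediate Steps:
c(t, d) = 27/14 (c(t, d) = 2 - (-4)/(-56) = 2 - (-4)*(-1)/56 = 2 - 1*1/14 = 2 - 1/14 = 27/14)
x = √2850414/14 (x = √(27/14 + 14541) = √(203601/14) = √2850414/14 ≈ 120.59)
x - 97*(22 + 109) = √2850414/14 - 97*(22 + 109) = √2850414/14 - 97*131 = √2850414/14 - 1*12707 = √2850414/14 - 12707 = -12707 + √2850414/14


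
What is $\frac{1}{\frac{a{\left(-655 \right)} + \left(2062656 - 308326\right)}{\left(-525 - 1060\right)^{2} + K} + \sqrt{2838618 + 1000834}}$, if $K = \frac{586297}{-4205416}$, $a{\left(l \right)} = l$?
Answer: $- \frac{19478950496548636660262850}{107138149137901029020216132724167} + \frac{111618181693960349454235809 \sqrt{959863}}{214276298275802058040432265448334} \approx 0.00051017$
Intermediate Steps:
$K = - \frac{586297}{4205416}$ ($K = 586297 \left(- \frac{1}{4205416}\right) = - \frac{586297}{4205416} \approx -0.13941$)
$\frac{1}{\frac{a{\left(-655 \right)} + \left(2062656 - 308326\right)}{\left(-525 - 1060\right)^{2} + K} + \sqrt{2838618 + 1000834}} = \frac{1}{\frac{-655 + \left(2062656 - 308326\right)}{\left(-525 - 1060\right)^{2} - \frac{586297}{4205416}} + \sqrt{2838618 + 1000834}} = \frac{1}{\frac{-655 + \left(2062656 - 308326\right)}{\left(-1585\right)^{2} - \frac{586297}{4205416}} + \sqrt{3839452}} = \frac{1}{\frac{-655 + 1754330}{2512225 - \frac{586297}{4205416}} + 2 \sqrt{959863}} = \frac{1}{\frac{1753675}{\frac{10564950624303}{4205416}} + 2 \sqrt{959863}} = \frac{1}{1753675 \cdot \frac{4205416}{10564950624303} + 2 \sqrt{959863}} = \frac{1}{\frac{7374932903800}{10564950624303} + 2 \sqrt{959863}}$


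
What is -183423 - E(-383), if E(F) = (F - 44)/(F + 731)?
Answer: -63830777/348 ≈ -1.8342e+5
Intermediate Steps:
E(F) = (-44 + F)/(731 + F)
-183423 - E(-383) = -183423 - (-44 - 383)/(731 - 383) = -183423 - (-427)/348 = -183423 - 1*(-427/348) = -183423 + 427/348 = -63830777/348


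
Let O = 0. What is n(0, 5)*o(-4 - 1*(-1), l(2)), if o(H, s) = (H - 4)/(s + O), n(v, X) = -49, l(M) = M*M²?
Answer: 343/8 ≈ 42.875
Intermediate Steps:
l(M) = M³
o(H, s) = (-4 + H)/s (o(H, s) = (H - 4)/(s + 0) = (-4 + H)/s)
n(0, 5)*o(-4 - 1*(-1), l(2)) = -49*(-4 + (-4 - 1*(-1)))/(2³) = -49*(-4 + (-4 + 1))/8 = -49*(-4 - 3)/8 = -49*(-7)/8 = -49*(-7/8) = 343/8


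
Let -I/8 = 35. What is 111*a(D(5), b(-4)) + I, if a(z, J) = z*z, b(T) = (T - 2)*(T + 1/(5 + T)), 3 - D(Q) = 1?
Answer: 164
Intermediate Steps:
D(Q) = 2 (D(Q) = 3 - 1*1 = 3 - 1 = 2)
b(T) = (-2 + T)*(T + 1/(5 + T))
I = -280 (I = -8*35 = -280)
a(z, J) = z²
111*a(D(5), b(-4)) + I = 111*2² - 280 = 111*4 - 280 = 444 - 280 = 164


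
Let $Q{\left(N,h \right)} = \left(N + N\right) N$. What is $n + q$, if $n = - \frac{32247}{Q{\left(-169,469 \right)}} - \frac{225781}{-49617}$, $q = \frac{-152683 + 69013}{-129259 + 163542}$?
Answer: $\frac{150157829152309}{97165642219542} \approx 1.5454$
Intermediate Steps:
$Q{\left(N,h \right)} = 2 N^{2}$ ($Q{\left(N,h \right)} = 2 N N = 2 N^{2}$)
$q = - \frac{83670}{34283} \approx -2.4406$
$n = \frac{11297062883}{2834222274}$ ($n = - \frac{32247}{2 \left(-169\right)^{2}} - \frac{225781}{-49617} = - \frac{32247}{2 \cdot 28561} - - \frac{225781}{49617} = - \frac{32247}{57122} + \frac{225781}{49617} = \frac{11297062883}{2834222274} \approx 3.9859$)
$n + q = \frac{11297062883}{2834222274} - \frac{83670}{34283} = \frac{150157829152309}{97165642219542}$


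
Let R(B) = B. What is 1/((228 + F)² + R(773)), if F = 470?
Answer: 1/487977 ≈ 2.0493e-6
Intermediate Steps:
1/((228 + F)² + R(773)) = 1/((228 + 470)² + 773) = 1/(698² + 773) = 1/(487204 + 773) = 1/487977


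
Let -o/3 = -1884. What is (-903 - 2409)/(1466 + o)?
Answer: -1656/3559 ≈ -0.46530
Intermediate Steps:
o = 5652 (o = -3*(-1884) = 5652)
(-903 - 2409)/(1466 + o) = (-903 - 2409)/(1466 + 5652) = -3312/7118 = -3312*1/7118 = -1656/3559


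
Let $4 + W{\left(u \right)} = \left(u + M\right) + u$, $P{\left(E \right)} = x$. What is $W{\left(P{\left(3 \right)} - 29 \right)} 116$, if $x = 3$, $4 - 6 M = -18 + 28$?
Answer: $-6612$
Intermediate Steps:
$M = -1$ ($M = \frac{2}{3} - \frac{-18 + 28}{6} = \frac{2}{3} - \frac{5}{3} = -1$)
$P{\left(E \right)} = 3$
$W{\left(u \right)} = -5 + 2 u$ ($W{\left(u \right)} = -4 + \left(\left(u - 1\right) + u\right) = -4 + \left(\left(-1 + u\right) + u\right) = -4 + \left(-1 + 2 u\right) = -5 + 2 u$)
$W{\left(P{\left(3 \right)} - 29 \right)} 116 = \left(-5 + 2 \left(3 - 29\right)\right) 116 = \left(-5 + 2 \left(-26\right)\right) 116 = \left(-5 - 52\right) 116 = \left(-57\right) 116 = -6612$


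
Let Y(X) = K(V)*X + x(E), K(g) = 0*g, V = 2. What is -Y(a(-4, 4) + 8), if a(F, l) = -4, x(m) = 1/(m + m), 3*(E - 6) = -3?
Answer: -⅒ ≈ -0.10000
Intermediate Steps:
E = 5 (E = 6 + (⅓)*(-3) = 6 - 1 = 5)
x(m) = 1/(2*m)
K(g) = 0
Y(X) = ⅒ (Y(X) = 0*X + (½)/5 = 0 + (½)*(⅕) = 0 + ⅒ = ⅒)
-Y(a(-4, 4) + 8) = -1*⅒ = -⅒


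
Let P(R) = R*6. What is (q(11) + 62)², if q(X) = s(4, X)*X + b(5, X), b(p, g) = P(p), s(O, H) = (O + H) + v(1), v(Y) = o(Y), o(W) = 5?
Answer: 97344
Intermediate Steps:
P(R) = 6*R
v(Y) = 5
s(O, H) = 5 + H + O (s(O, H) = (O + H) + 5 = (H + O) + 5 = 5 + H + O)
b(p, g) = 6*p
q(X) = 30 + X*(9 + X) (q(X) = (5 + X + 4)*X + 6*5 = (9 + X)*X + 30 = X*(9 + X) + 30 = 30 + X*(9 + X))
(q(11) + 62)² = ((30 + 11*(9 + 11)) + 62)² = ((30 + 11*20) + 62)² = ((30 + 220) + 62)² = (250 + 62)² = 312² = 97344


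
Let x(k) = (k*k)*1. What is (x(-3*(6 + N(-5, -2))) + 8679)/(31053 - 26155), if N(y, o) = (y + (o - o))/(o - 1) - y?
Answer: 10123/4898 ≈ 2.0668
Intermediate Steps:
N(y, o) = -y + y/(-1 + o) (N(y, o) = (y + 0)/(-1 + o) - y = y/(-1 + o) - y = -y + y/(-1 + o))
x(k) = k² (x(k) = k²*1 = k²)
(x(-3*(6 + N(-5, -2))) + 8679)/(31053 - 26155) = ((-3*(6 - 5*(2 - 1*(-2))/(-1 - 2)))² + 8679)/(31053 - 26155) = ((-3*(6 - 5*(2 + 2)/(-3)))² + 8679)/4898 = ((-3*(6 - 5*(-⅓)*4))² + 8679)*(1/4898) = ((-3*(6 + 20/3))² + 8679)*(1/4898) = ((-3*38/3)² + 8679)*(1/4898) = ((-38)² + 8679)*(1/4898) = (1444 + 8679)*(1/4898) = 10123*(1/4898) = 10123/4898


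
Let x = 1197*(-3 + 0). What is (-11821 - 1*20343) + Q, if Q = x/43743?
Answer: -66997783/2083 ≈ -32164.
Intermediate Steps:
x = -3591 (x = 1197*(-3) = -3591)
Q = -171/2083 (Q = -3591/43743 = -3591*1/43743 = -171/2083 ≈ -0.082093)
(-11821 - 1*20343) + Q = (-11821 - 1*20343) - 171/2083 = (-11821 - 20343) - 171/2083 = -32164 - 171/2083 = -66997783/2083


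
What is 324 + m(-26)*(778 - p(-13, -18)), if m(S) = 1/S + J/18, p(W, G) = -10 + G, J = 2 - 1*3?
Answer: 2234/9 ≈ 248.22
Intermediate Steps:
J = -1 (J = 2 - 3 = -1)
m(S) = -1/18 + 1/S (m(S) = 1/S - 1/18 = -1/18 + 1/S)
324 + m(-26)*(778 - p(-13, -18)) = 324 + ((1/18)*(18 - 1*(-26))/(-26))*(778 - (-10 - 18)) = 324 + ((1/18)*(-1/26)*(18 + 26))*(778 - 1*(-28)) = 324 + ((1/18)*(-1/26)*44)*(778 + 28) = 324 - 11/117*806 = 324 - 682/9 = 2234/9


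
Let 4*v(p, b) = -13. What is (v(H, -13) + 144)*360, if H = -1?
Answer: 50670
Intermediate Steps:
v(p, b) = -13/4 (v(p, b) = (¼)*(-13) = -13/4)
(v(H, -13) + 144)*360 = (-13/4 + 144)*360 = (563/4)*360 = 50670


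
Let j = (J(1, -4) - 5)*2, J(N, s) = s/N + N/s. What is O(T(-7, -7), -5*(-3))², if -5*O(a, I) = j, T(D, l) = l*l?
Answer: 1369/100 ≈ 13.690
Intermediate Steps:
T(D, l) = l²
J(N, s) = N/s + s/N
j = -37/2 (j = ((1/(-4) - 4/1) - 5)*2 = ((1*(-¼) - 4*1) - 5)*2 = ((-¼ - 4) - 5)*2 = (-17/4 - 5)*2 = -37/4*2 = -37/2 ≈ -18.500)
O(a, I) = 37/10 (O(a, I) = -⅕*(-37/2) = 37/10)
O(T(-7, -7), -5*(-3))² = (37/10)² = 1369/100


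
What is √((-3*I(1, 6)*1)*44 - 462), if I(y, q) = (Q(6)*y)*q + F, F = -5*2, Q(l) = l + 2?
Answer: I*√5478 ≈ 74.014*I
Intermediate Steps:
Q(l) = 2 + l
F = -10
I(y, q) = -10 + 8*q*y (I(y, q) = ((2 + 6)*y)*q - 10 = (8*y)*q - 10 = 8*q*y - 10 = -10 + 8*q*y)
√((-3*I(1, 6)*1)*44 - 462) = √((-3*(-10 + 8*6*1)*1)*44 - 462) = √((-3*(-10 + 48)*1)*44 - 462) = √((-3*38*1)*44 - 462) = √(-114*1*44 - 462) = √(-114*44 - 462) = √(-5016 - 462) = √(-5478) = I*√5478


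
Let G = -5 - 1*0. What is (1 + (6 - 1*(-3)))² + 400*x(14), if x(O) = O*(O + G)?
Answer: 50500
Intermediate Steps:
G = -5 (G = -5 + 0 = -5)
x(O) = O*(-5 + O) (x(O) = O*(O - 5) = O*(-5 + O))
(1 + (6 - 1*(-3)))² + 400*x(14) = (1 + (6 - 1*(-3)))² + 400*(14*(-5 + 14)) = (1 + (6 + 3))² + 400*(14*9) = (1 + 9)² + 400*126 = 10² + 50400 = 100 + 50400 = 50500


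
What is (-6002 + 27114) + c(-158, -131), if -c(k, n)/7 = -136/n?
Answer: 2764720/131 ≈ 21105.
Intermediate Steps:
c(k, n) = 952/n (c(k, n) = -(-952)/n = 952/n)
(-6002 + 27114) + c(-158, -131) = (-6002 + 27114) + 952/(-131) = 21112 + 952*(-1/131) = 21112 - 952/131 = 2764720/131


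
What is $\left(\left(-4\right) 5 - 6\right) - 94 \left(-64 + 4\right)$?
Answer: $5614$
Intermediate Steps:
$\left(\left(-4\right) 5 - 6\right) - 94 \left(-64 + 4\right) = \left(-20 - 6\right) - -5640 = -26 + 5640 = 5614$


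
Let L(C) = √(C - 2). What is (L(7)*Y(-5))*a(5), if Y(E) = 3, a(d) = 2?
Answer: 6*√5 ≈ 13.416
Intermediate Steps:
L(C) = √(-2 + C)
(L(7)*Y(-5))*a(5) = (√(-2 + 7)*3)*2 = (√5*3)*2 = (3*√5)*2 = 6*√5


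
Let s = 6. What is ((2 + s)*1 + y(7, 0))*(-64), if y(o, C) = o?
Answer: -960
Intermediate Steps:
((2 + s)*1 + y(7, 0))*(-64) = ((2 + 6)*1 + 7)*(-64) = (8*1 + 7)*(-64) = (8 + 7)*(-64) = 15*(-64) = -960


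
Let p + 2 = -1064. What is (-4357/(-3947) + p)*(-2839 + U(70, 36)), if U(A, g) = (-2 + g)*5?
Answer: 11218194005/3947 ≈ 2.8422e+6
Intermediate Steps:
p = -1066 (p = -2 - 1064 = -1066)
U(A, g) = -10 + 5*g
(-4357/(-3947) + p)*(-2839 + U(70, 36)) = (-4357/(-3947) - 1066)*(-2839 + (-10 + 5*36)) = (-4357*(-1/3947) - 1066)*(-2839 + (-10 + 180)) = (4357/3947 - 1066)*(-2839 + 170) = -4203145/3947*(-2669) = 11218194005/3947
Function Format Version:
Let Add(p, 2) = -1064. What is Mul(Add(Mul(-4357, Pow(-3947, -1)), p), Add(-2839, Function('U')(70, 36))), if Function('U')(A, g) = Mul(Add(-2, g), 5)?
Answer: Rational(11218194005, 3947) ≈ 2.8422e+6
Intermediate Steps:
p = -1066 (p = Add(-2, -1064) = -1066)
Function('U')(A, g) = Add(-10, Mul(5, g))
Mul(Add(Mul(-4357, Pow(-3947, -1)), p), Add(-2839, Function('U')(70, 36))) = Mul(Add(Mul(-4357, Pow(-3947, -1)), -1066), Add(-2839, Add(-10, Mul(5, 36)))) = Mul(Add(Mul(-4357, Rational(-1, 3947)), -1066), Add(-2839, Add(-10, 180))) = Mul(Add(Rational(4357, 3947), -1066), Add(-2839, 170)) = Mul(Rational(-4203145, 3947), -2669) = Rational(11218194005, 3947)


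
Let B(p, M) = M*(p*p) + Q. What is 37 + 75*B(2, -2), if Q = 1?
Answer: -488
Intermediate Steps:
B(p, M) = 1 + M*p² (B(p, M) = M*(p*p) + 1 = M*p² + 1 = 1 + M*p²)
37 + 75*B(2, -2) = 37 + 75*(1 - 2*2²) = 37 + 75*(1 - 2*4) = 37 + 75*(1 - 8) = 37 + 75*(-7) = 37 - 525 = -488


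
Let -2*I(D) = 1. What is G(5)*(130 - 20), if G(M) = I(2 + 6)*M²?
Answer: -1375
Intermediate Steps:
I(D) = -½ (I(D) = -½*1 = -½)
G(M) = -M²/2
G(5)*(130 - 20) = (-½*5²)*(130 - 20) = -½*25*110 = -25/2*110 = -1375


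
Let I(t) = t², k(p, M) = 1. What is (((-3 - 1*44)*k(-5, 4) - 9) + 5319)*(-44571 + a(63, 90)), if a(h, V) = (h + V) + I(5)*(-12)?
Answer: -235350834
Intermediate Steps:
a(h, V) = -300 + V + h (a(h, V) = (h + V) + 5²*(-12) = (V + h) + 25*(-12) = (V + h) - 300 = -300 + V + h)
(((-3 - 1*44)*k(-5, 4) - 9) + 5319)*(-44571 + a(63, 90)) = (((-3 - 1*44)*1 - 9) + 5319)*(-44571 + (-300 + 90 + 63)) = (((-3 - 44)*1 - 9) + 5319)*(-44571 - 147) = ((-47*1 - 9) + 5319)*(-44718) = ((-47 - 9) + 5319)*(-44718) = (-56 + 5319)*(-44718) = 5263*(-44718) = -235350834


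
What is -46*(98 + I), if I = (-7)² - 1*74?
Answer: -3358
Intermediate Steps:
I = -25 (I = 49 - 74 = -25)
-46*(98 + I) = -46*(98 - 25) = -46*73 = -3358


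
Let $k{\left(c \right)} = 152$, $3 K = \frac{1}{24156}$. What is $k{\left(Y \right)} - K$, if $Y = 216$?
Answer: $\frac{11015135}{72468} \approx 152.0$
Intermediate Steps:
$K = \frac{1}{72468}$ ($K = \frac{1}{3 \cdot 24156} = \frac{1}{3} \cdot \frac{1}{24156} = \frac{1}{72468} \approx 1.3799 \cdot 10^{-5}$)
$k{\left(Y \right)} - K = 152 - \frac{1}{72468} = \frac{11015135}{72468}$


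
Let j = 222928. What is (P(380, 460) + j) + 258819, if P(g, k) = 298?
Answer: 482045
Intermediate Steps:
(P(380, 460) + j) + 258819 = (298 + 222928) + 258819 = 223226 + 258819 = 482045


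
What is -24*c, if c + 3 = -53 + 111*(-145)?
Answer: 387624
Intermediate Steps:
c = -16151 (c = -3 + (-53 + 111*(-145)) = -3 + (-53 - 16095) = -3 - 16148 = -16151)
-24*c = -24*(-16151) = 387624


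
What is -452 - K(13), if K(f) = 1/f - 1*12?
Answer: -5721/13 ≈ -440.08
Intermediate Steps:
K(f) = -12 + 1/f (K(f) = 1/f - 12 = -12 + 1/f)
-452 - K(13) = -452 - (-12 + 1/13) = -452 - 1*(-155/13) = -452 + 155/13 = -5721/13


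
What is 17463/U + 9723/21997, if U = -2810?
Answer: -356811981/61811570 ≈ -5.7726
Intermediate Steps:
17463/U + 9723/21997 = 17463/(-2810) + 9723/21997 = 17463*(-1/2810) + 9723*(1/21997) = -17463/2810 + 9723/21997 = -356811981/61811570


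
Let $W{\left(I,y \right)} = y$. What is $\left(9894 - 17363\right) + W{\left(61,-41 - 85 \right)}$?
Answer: $-7595$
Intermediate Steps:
$\left(9894 - 17363\right) + W{\left(61,-41 - 85 \right)} = \left(9894 - 17363\right) - 126 = -7469 - 126 = -7595$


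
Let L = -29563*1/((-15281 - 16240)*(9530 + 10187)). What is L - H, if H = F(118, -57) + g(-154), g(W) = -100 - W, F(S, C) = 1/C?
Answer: -33550043014/621499557 ≈ -53.982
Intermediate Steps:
L = 29563/621499557 (L = -29563/(19717*(-31521)) = -29563/(-621499557) = -29563*(-1/621499557) = 29563/621499557 ≈ 4.7567e-5)
H = 3077/57 (H = 1/(-57) + (-100 - 1*(-154)) = -1/57 + (-100 + 154) = -1/57 + 54 = 3077/57 ≈ 53.982)
L - H = 29563/621499557 - 1*3077/57 = 29563/621499557 - 3077/57 = -33550043014/621499557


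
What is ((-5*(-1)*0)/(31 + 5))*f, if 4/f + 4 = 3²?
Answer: 0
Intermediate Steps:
f = ⅘ (f = 4/(-4 + 3²) = 4/(-4 + 9) = 4/5 = 4*(⅕) = ⅘ ≈ 0.80000)
((-5*(-1)*0)/(31 + 5))*f = ((-5*(-1)*0)/(31 + 5))*(⅘) = ((5*0)/36)*(⅘) = ((1/36)*0)*(⅘) = 0*(⅘) = 0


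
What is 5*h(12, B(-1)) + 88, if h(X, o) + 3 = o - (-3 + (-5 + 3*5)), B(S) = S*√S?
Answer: 38 - 5*I ≈ 38.0 - 5.0*I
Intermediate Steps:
B(S) = S^(3/2)
h(X, o) = -10 + o (h(X, o) = -3 + (o - (-3 + (-5 + 3*5))) = -3 + (o - (-3 + (-5 + 15))) = -3 + (o - (-3 + 10)) = -3 + (o - 1*7) = -3 + (o - 7) = -3 + (-7 + o) = -10 + o)
5*h(12, B(-1)) + 88 = 5*(-10 + (-1)^(3/2)) + 88 = 5*(-10 - I) + 88 = (-50 - 5*I) + 88 = 38 - 5*I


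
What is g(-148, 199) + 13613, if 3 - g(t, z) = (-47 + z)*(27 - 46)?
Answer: 16504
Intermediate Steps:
g(t, z) = -890 + 19*z (g(t, z) = 3 - (-47 + z)*(27 - 46) = 3 - (-47 + z)*(-19) = 3 - (893 - 19*z) = 3 + (-893 + 19*z) = -890 + 19*z)
g(-148, 199) + 13613 = (-890 + 19*199) + 13613 = (-890 + 3781) + 13613 = 2891 + 13613 = 16504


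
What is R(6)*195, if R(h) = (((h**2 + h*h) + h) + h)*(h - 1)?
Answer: 81900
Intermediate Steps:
R(h) = (-1 + h)*(2*h + 2*h**2) (R(h) = (((h**2 + h**2) + h) + h)*(-1 + h) = ((2*h**2 + h) + h)*(-1 + h) = ((h + 2*h**2) + h)*(-1 + h) = (2*h + 2*h**2)*(-1 + h) = (-1 + h)*(2*h + 2*h**2))
R(6)*195 = (2*6*(-1 + 6**2))*195 = (2*6*(-1 + 36))*195 = (2*6*35)*195 = 420*195 = 81900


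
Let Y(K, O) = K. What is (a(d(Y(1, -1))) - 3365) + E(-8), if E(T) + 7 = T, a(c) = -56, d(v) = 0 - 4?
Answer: -3436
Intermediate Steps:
d(v) = -4
E(T) = -7 + T
(a(d(Y(1, -1))) - 3365) + E(-8) = (-56 - 3365) + (-7 - 8) = -3421 - 15 = -3436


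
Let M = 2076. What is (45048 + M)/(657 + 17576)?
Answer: 47124/18233 ≈ 2.5845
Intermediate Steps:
(45048 + M)/(657 + 17576) = (45048 + 2076)/(657 + 17576) = 47124/18233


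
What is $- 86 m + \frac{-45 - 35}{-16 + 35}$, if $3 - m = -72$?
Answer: $- \frac{122630}{19} \approx -6454.2$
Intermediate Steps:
$m = 75$ ($m = 3 - -72 = 3 + 72 = 75$)
$- 86 m + \frac{-45 - 35}{-16 + 35} = \left(-86\right) 75 + \frac{-45 - 35}{-16 + 35} = -6450 - \frac{80}{19} = - \frac{122630}{19}$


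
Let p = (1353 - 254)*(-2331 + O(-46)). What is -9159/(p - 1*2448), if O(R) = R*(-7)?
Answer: 9159/2210339 ≈ 0.0041437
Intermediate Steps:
O(R) = -7*R
p = -2207891 (p = (1353 - 254)*(-2331 - 7*(-46)) = 1099*(-2331 + 322) = 1099*(-2009) = -2207891)
-9159/(p - 1*2448) = -9159/(-2207891 - 1*2448) = -9159/(-2207891 - 2448) = -9159/(-2210339) = -9159*(-1/2210339) = 9159/2210339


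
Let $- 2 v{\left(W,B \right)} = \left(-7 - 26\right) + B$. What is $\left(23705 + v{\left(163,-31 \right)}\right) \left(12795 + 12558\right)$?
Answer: $601804161$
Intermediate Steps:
$v{\left(W,B \right)} = \frac{33}{2} - \frac{B}{2}$ ($v{\left(W,B \right)} = - \frac{\left(-7 - 26\right) + B}{2} = - \frac{-33 + B}{2} = \frac{33}{2} - \frac{B}{2}$)
$\left(23705 + v{\left(163,-31 \right)}\right) \left(12795 + 12558\right) = \left(23705 + \left(\frac{33}{2} - - \frac{31}{2}\right)\right) \left(12795 + 12558\right) = \left(23705 + \left(\frac{33}{2} + \frac{31}{2}\right)\right) 25353 = \left(23705 + 32\right) 25353 = 23737 \cdot 25353 = 601804161$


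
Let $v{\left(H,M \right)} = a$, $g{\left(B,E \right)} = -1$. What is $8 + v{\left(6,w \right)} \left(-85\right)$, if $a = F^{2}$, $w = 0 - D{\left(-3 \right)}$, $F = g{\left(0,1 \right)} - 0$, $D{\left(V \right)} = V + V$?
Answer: $-77$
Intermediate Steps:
$D{\left(V \right)} = 2 V$
$F = -1$ ($F = -1 - 0 = -1 + 0 = -1$)
$w = 6$ ($w = 0 - 2 \left(-3\right) = 0 - -6 = 0 + 6 = 6$)
$a = 1$ ($a = \left(-1\right)^{2} = 1$)
$v{\left(H,M \right)} = 1$
$8 + v{\left(6,w \right)} \left(-85\right) = 8 + 1 \left(-85\right) = 8 - 85 = -77$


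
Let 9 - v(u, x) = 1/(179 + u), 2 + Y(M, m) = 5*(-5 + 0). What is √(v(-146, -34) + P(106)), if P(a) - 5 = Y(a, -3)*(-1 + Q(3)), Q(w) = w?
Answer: I*√43593/33 ≈ 6.327*I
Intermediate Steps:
Y(M, m) = -27 (Y(M, m) = -2 + 5*(-5 + 0) = -2 + 5*(-5) = -2 - 25 = -27)
v(u, x) = 9 - 1/(179 + u)
P(a) = -49 (P(a) = 5 - 27*(-1 + 3) = 5 - 27*2 = 5 - 54 = -49)
√(v(-146, -34) + P(106)) = √((1610 + 9*(-146))/(179 - 146) - 49) = √((1610 - 1314)/33 - 49) = √((1/33)*296 - 49) = √(296/33 - 49) = √(-1321/33) = I*√43593/33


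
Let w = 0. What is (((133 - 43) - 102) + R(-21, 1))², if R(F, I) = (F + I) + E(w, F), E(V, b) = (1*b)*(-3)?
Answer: 961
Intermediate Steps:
E(V, b) = -3*b (E(V, b) = b*(-3) = -3*b)
R(F, I) = I - 2*F (R(F, I) = (F + I) - 3*F = I - 2*F)
(((133 - 43) - 102) + R(-21, 1))² = (((133 - 43) - 102) + (1 - 2*(-21)))² = ((90 - 102) + (1 + 42))² = (-12 + 43)² = 31² = 961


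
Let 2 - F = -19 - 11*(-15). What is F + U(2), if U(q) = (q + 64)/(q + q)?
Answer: -255/2 ≈ -127.50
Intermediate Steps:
F = -144 (F = 2 - (-19 - 11*(-15)) = 2 - (-19 + 165) = 2 - 1*146 = 2 - 146 = -144)
U(q) = (64 + q)/(2*q) (U(q) = (64 + q)/((2*q)) = (64 + q)*(1/(2*q)) = (64 + q)/(2*q))
F + U(2) = -144 + (½)*(64 + 2)/2 = -144 + (½)*(½)*66 = -144 + 33/2 = -255/2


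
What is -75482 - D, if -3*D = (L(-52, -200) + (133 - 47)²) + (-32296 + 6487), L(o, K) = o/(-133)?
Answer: -32566195/399 ≈ -81620.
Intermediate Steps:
L(o, K) = -o/133 (L(o, K) = o*(-1/133) = -o/133)
D = 2448877/399 (D = -((-1/133*(-52) + (133 - 47)²) + (-32296 + 6487))/3 = -((52/133 + 86²) - 25809)/3 = -((52/133 + 7396) - 25809)/3 = -(983720/133 - 25809)/3 = -⅓*(-2448877/133) = 2448877/399 ≈ 6137.5)
-75482 - D = -75482 - 1*2448877/399 = -75482 - 2448877/399 = -32566195/399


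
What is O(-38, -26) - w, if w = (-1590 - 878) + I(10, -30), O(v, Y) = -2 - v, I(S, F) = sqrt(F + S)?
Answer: 2504 - 2*I*sqrt(5) ≈ 2504.0 - 4.4721*I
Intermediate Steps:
w = -2468 + 2*I*sqrt(5) (w = (-1590 - 878) + sqrt(-30 + 10) = -2468 + sqrt(-20) = -2468 + 2*I*sqrt(5) ≈ -2468.0 + 4.4721*I)
O(-38, -26) - w = (-2 - 1*(-38)) - (-2468 + 2*I*sqrt(5)) = (-2 + 38) + (2468 - 2*I*sqrt(5)) = 36 + (2468 - 2*I*sqrt(5)) = 2504 - 2*I*sqrt(5)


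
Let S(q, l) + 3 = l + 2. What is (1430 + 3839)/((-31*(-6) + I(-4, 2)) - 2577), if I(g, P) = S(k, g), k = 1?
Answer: -5269/2396 ≈ -2.1991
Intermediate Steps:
S(q, l) = -1 + l (S(q, l) = -3 + (l + 2) = -3 + (2 + l) = -1 + l)
I(g, P) = -1 + g
(1430 + 3839)/((-31*(-6) + I(-4, 2)) - 2577) = (1430 + 3839)/((-31*(-6) + (-1 - 4)) - 2577) = 5269/((186 - 5) - 2577) = 5269/(181 - 2577) = 5269/(-2396) = 5269*(-1/2396) = -5269/2396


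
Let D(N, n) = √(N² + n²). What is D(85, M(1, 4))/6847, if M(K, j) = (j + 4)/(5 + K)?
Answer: √65041/20541 ≈ 0.012416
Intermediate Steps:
M(K, j) = (4 + j)/(5 + K)
D(85, M(1, 4))/6847 = √(85² + ((4 + 4)/(5 + 1))²)/6847 = √(7225 + (8/6)²)*(1/6847) = √(7225 + ((⅙)*8)²)*(1/6847) = √(7225 + (4/3)²)*(1/6847) = √(7225 + 16/9)*(1/6847) = √(65041/9)*(1/6847) = (√65041/3)*(1/6847) = √65041/20541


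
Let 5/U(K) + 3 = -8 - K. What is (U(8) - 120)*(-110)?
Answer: 251350/19 ≈ 13229.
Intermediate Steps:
U(K) = 5/(-11 - K) (U(K) = 5/(-3 + (-8 - K)) = 5/(-11 - K))
(U(8) - 120)*(-110) = (-5/(11 + 8) - 120)*(-110) = (-5/19 - 120)*(-110) = -2285/19*(-110) = 251350/19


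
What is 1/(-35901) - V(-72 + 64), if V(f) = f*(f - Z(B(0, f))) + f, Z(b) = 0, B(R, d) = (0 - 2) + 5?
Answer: -2010457/35901 ≈ -56.000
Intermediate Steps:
B(R, d) = 3 (B(R, d) = -2 + 5 = 3)
V(f) = f + f² (V(f) = f*(f - 1*0) + f = f*(f + 0) + f = f*f + f = f² + f = f + f²)
1/(-35901) - V(-72 + 64) = 1/(-35901) - (-72 + 64)*(1 + (-72 + 64)) = -1/35901 - (-8)*(1 - 8) = -1/35901 - (-8)*(-7) = -1/35901 - 1*56 = -1/35901 - 56 = -2010457/35901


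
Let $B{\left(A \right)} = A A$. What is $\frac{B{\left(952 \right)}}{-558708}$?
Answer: $- \frac{226576}{139677} \approx -1.6221$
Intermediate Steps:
$B{\left(A \right)} = A^{2}$
$\frac{B{\left(952 \right)}}{-558708} = \frac{952^{2}}{-558708} = 906304 \left(- \frac{1}{558708}\right) = - \frac{226576}{139677}$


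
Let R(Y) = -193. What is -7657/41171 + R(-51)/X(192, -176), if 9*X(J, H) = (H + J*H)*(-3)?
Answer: -113165/557392 ≈ -0.20303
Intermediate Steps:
X(J, H) = -H/3 - H*J/3 (X(J, H) = ((H + J*H)*(-3))/9 = ((H + H*J)*(-3))/9 = (-3*H - 3*H*J)/9 = -H/3 - H*J/3)
-7657/41171 + R(-51)/X(192, -176) = -7657/41171 - 193*3/(176*(1 + 192)) = -7657*1/41171 - 193/((-1/3*(-176)*193)) = -589/3167 - 193/33968/3 = -589/3167 - 193*3/33968 = -589/3167 - 3/176 = -113165/557392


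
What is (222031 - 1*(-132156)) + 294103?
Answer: 648290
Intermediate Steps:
(222031 - 1*(-132156)) + 294103 = (222031 + 132156) + 294103 = 354187 + 294103 = 648290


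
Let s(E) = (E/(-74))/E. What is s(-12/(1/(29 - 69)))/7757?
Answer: -1/574018 ≈ -1.7421e-6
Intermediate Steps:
s(E) = -1/74 (s(E) = (E*(-1/74))/E = (-E/74)/E = -1/74)
s(-12/(1/(29 - 69)))/7757 = -1/74/7757 = -1/74*1/7757 = -1/574018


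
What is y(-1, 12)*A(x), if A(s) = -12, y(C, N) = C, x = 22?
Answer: 12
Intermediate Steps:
y(-1, 12)*A(x) = -1*(-12) = 12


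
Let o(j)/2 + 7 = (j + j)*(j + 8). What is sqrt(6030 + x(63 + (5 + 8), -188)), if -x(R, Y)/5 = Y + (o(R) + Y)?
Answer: 30*I*sqrt(133) ≈ 345.98*I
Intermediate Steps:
o(j) = -14 + 4*j*(8 + j) (o(j) = -14 + 2*((j + j)*(j + 8)) = -14 + 2*((2*j)*(8 + j)) = -14 + 2*(2*j*(8 + j)) = -14 + 4*j*(8 + j))
x(R, Y) = 70 - 160*R - 20*R**2 - 10*Y (x(R, Y) = -5*(Y + ((-14 + 4*R**2 + 32*R) + Y)) = -5*(Y + (-14 + Y + 4*R**2 + 32*R)) = -5*(-14 + 2*Y + 4*R**2 + 32*R) = 70 - 160*R - 20*R**2 - 10*Y)
sqrt(6030 + x(63 + (5 + 8), -188)) = sqrt(6030 + (70 - 160*(63 + (5 + 8)) - 20*(63 + (5 + 8))**2 - 10*(-188))) = sqrt(6030 + (70 - 160*(63 + 13) - 20*(63 + 13)**2 + 1880)) = sqrt(6030 + (70 - 160*76 - 20*76**2 + 1880)) = sqrt(6030 + (70 - 12160 - 20*5776 + 1880)) = sqrt(6030 + (70 - 12160 - 115520 + 1880)) = sqrt(6030 - 125730) = sqrt(-119700) = 30*I*sqrt(133)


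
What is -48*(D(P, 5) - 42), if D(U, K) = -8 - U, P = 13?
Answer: 3024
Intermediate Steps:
-48*(D(P, 5) - 42) = -48*((-8 - 1*13) - 42) = -48*((-8 - 13) - 42) = -48*(-21 - 42) = -48*(-63) = 3024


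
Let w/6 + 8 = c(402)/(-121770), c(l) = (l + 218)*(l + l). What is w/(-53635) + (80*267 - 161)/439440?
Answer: 35144772873/708652222960 ≈ 0.049594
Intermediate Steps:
c(l) = 2*l*(218 + l) (c(l) = (218 + l)*(2*l) = 2*l*(218 + l))
w = -98176/1353 (w = -48 + 6*((2*402*(218 + 402))/(-121770)) = -48 + 6*((2*402*620)*(-1/121770)) = -48 + 6*(498480*(-1/121770)) = -48 + 6*(-16616/4059) = -48 - 33232/1353 = -98176/1353 ≈ -72.562)
w/(-53635) + (80*267 - 161)/439440 = -98176/1353/(-53635) + (80*267 - 161)/439440 = -98176/1353*(-1/53635) + (21360 - 161)*(1/439440) = 98176/72568155 + 21199*(1/439440) = 98176/72568155 + 21199/439440 = 35144772873/708652222960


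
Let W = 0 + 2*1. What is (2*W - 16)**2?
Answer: 144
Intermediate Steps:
W = 2 (W = 0 + 2 = 2)
(2*W - 16)**2 = (2*2 - 16)**2 = (4 - 16)**2 = (-12)**2 = 144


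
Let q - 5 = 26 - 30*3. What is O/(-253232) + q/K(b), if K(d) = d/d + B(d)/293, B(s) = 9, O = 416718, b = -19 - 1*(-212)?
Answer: -1125867605/19119016 ≈ -58.887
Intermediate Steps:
b = 193 (b = -19 + 212 = 193)
K(d) = 302/293 (K(d) = d/d + 9/293 = 1 + 9*(1/293) = 1 + 9/293 = 302/293)
q = -59 (q = 5 + (26 - 30*3) = 5 + (26 - 90) = 5 - 64 = -59)
O/(-253232) + q/K(b) = 416718/(-253232) - 59/302/293 = 416718*(-1/253232) - 59*293/302 = -208359/126616 - 17287/302 = -1125867605/19119016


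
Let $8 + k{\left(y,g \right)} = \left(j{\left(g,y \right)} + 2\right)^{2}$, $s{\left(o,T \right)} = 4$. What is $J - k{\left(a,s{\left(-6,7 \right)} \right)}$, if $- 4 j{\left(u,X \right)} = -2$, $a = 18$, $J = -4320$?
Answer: $- \frac{17273}{4} \approx -4318.3$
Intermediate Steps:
$j{\left(u,X \right)} = \frac{1}{2}$ ($j{\left(u,X \right)} = \left(- \frac{1}{4}\right) \left(-2\right) = \frac{1}{2}$)
$k{\left(y,g \right)} = - \frac{7}{4}$ ($k{\left(y,g \right)} = -8 + \left(\frac{1}{2} + 2\right)^{2} = -8 + \left(\frac{5}{2}\right)^{2} = -8 + \frac{25}{4} = - \frac{7}{4}$)
$J - k{\left(a,s{\left(-6,7 \right)} \right)} = -4320 - - \frac{7}{4} = -4320 + \frac{7}{4} = - \frac{17273}{4}$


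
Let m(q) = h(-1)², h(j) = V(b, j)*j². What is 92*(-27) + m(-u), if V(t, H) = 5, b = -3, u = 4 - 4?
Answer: -2459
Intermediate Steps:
u = 0
h(j) = 5*j²
m(q) = 25 (m(q) = (5*(-1)²)² = (5*1)² = 5² = 25)
92*(-27) + m(-u) = 92*(-27) + 25 = -2484 + 25 = -2459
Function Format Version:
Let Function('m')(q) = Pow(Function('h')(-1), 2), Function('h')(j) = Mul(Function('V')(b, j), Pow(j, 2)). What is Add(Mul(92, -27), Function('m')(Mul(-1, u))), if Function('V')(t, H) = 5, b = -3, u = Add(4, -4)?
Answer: -2459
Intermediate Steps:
u = 0
Function('h')(j) = Mul(5, Pow(j, 2))
Function('m')(q) = 25 (Function('m')(q) = Pow(Mul(5, Pow(-1, 2)), 2) = Pow(Mul(5, 1), 2) = Pow(5, 2) = 25)
Add(Mul(92, -27), Function('m')(Mul(-1, u))) = Add(Mul(92, -27), 25) = Add(-2484, 25) = -2459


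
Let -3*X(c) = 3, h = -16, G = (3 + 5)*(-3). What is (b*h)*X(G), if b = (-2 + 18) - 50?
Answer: -544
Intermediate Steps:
G = -24 (G = 8*(-3) = -24)
b = -34 (b = 16 - 50 = -34)
X(c) = -1 (X(c) = -⅓*3 = -1)
(b*h)*X(G) = -34*(-16)*(-1) = 544*(-1) = -544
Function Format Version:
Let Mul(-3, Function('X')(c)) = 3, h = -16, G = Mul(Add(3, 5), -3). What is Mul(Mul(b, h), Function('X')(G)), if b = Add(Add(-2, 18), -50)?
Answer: -544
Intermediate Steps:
G = -24 (G = Mul(8, -3) = -24)
b = -34 (b = Add(16, -50) = -34)
Function('X')(c) = -1 (Function('X')(c) = Mul(Rational(-1, 3), 3) = -1)
Mul(Mul(b, h), Function('X')(G)) = Mul(Mul(-34, -16), -1) = Mul(544, -1) = -544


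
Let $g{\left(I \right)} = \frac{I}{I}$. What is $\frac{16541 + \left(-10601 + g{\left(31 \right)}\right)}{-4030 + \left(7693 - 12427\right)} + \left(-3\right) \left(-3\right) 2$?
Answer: $\frac{151811}{8764} \approx 17.322$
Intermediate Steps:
$g{\left(I \right)} = 1$
$\frac{16541 + \left(-10601 + g{\left(31 \right)}\right)}{-4030 + \left(7693 - 12427\right)} + \left(-3\right) \left(-3\right) 2 = \frac{16541 + \left(-10601 + 1\right)}{-4030 + \left(7693 - 12427\right)} + \left(-3\right) \left(-3\right) 2 = \frac{16541 - 10600}{-4030 + \left(7693 - 12427\right)} + 9 \cdot 2 = \frac{5941}{-4030 - 4734} + 18 = \frac{5941}{-8764} + 18 = 5941 \left(- \frac{1}{8764}\right) + 18 = - \frac{5941}{8764} + 18 = \frac{151811}{8764}$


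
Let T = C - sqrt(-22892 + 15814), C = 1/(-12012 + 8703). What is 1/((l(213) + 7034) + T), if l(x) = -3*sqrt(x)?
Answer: -3309/(-23275505 + 9927*sqrt(213) + 3309*I*sqrt(7078)) ≈ 0.00014304 + 1.7215e-6*I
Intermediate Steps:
C = -1/3309 (C = 1/(-3309) = -1/3309 ≈ -0.00030221)
T = -1/3309 - I*sqrt(7078) (T = -1/3309 - sqrt(-22892 + 15814) = -1/3309 - sqrt(-7078) = -1/3309 - I*sqrt(7078) ≈ -0.00030221 - 84.131*I)
1/((l(213) + 7034) + T) = 1/((-3*sqrt(213) + 7034) + (-1/3309 - I*sqrt(7078))) = 1/((7034 - 3*sqrt(213)) + (-1/3309 - I*sqrt(7078))) = 1/(23275505/3309 - 3*sqrt(213) - I*sqrt(7078))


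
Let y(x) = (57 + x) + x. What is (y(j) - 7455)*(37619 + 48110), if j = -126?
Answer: -655826850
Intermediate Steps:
y(x) = 57 + 2*x
(y(j) - 7455)*(37619 + 48110) = ((57 + 2*(-126)) - 7455)*(37619 + 48110) = ((57 - 252) - 7455)*85729 = (-195 - 7455)*85729 = -7650*85729 = -655826850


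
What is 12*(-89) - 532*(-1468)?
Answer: 779908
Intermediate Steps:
12*(-89) - 532*(-1468) = -1068 + 780976 = 779908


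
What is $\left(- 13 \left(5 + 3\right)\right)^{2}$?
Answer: $10816$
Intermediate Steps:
$\left(- 13 \left(5 + 3\right)\right)^{2} = \left(\left(-13\right) 8\right)^{2} = \left(-104\right)^{2} = 10816$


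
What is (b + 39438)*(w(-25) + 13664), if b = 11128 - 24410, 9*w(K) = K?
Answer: 3215906356/9 ≈ 3.5732e+8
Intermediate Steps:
w(K) = K/9
b = -13282
(b + 39438)*(w(-25) + 13664) = (-13282 + 39438)*((1/9)*(-25) + 13664) = 26156*(-25/9 + 13664) = 26156*(122951/9) = 3215906356/9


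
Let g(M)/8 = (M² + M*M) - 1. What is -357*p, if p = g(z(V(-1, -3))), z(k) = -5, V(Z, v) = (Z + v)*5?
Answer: -139944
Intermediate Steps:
V(Z, v) = 5*Z + 5*v
g(M) = -8 + 16*M² (g(M) = 8*((M² + M*M) - 1) = 8*((M² + M²) - 1) = 8*(2*M² - 1) = 8*(-1 + 2*M²) = -8 + 16*M²)
p = 392 (p = -8 + 16*(-5)² = -8 + 16*25 = -8 + 400 = 392)
-357*p = -357*392 = -139944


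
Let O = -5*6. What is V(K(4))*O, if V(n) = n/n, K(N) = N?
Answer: -30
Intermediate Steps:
O = -30
V(n) = 1
V(K(4))*O = 1*(-30) = -30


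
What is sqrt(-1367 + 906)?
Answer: I*sqrt(461) ≈ 21.471*I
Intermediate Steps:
sqrt(-1367 + 906) = sqrt(-461) = I*sqrt(461)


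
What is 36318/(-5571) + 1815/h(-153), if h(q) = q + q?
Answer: -262033/21046 ≈ -12.450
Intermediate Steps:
h(q) = 2*q
36318/(-5571) + 1815/h(-153) = 36318/(-5571) + 1815/((2*(-153))) = 36318*(-1/5571) + 1815/(-306) = -12106/1857 + 1815*(-1/306) = -12106/1857 - 605/102 = -262033/21046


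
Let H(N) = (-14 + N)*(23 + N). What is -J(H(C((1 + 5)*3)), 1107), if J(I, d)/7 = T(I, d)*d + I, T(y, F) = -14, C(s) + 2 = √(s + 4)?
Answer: 110684 - 35*√22 ≈ 1.1052e+5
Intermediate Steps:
C(s) = -2 + √(4 + s) (C(s) = -2 + √(s + 4) = -2 + √(4 + s))
J(I, d) = -98*d + 7*I (J(I, d) = 7*(-14*d + I) = 7*(I - 14*d) = -98*d + 7*I)
-J(H(C((1 + 5)*3)), 1107) = -(-98*1107 + 7*(-322 + (-2 + √(4 + (1 + 5)*3))² + 9*(-2 + √(4 + (1 + 5)*3)))) = -(-108486 + 7*(-322 + (-2 + √(4 + 6*3))² + 9*(-2 + √(4 + 6*3)))) = -(-108486 + 7*(-322 + (-2 + √(4 + 18))² + 9*(-2 + √(4 + 18)))) = -(-108486 + 7*(-322 + (-2 + √22)² + 9*(-2 + √22))) = -(-108486 + 7*(-322 + (-2 + √22)² + (-18 + 9*√22))) = -(-108486 + 7*(-340 + (-2 + √22)² + 9*√22)) = -(-108486 + (-2380 + 7*(-2 + √22)² + 63*√22)) = -(-110866 + 7*(-2 + √22)² + 63*√22) = 110866 - 63*√22 - 7*(-2 + √22)²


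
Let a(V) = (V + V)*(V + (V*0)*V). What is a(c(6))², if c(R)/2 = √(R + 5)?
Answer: 7744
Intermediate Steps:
c(R) = 2*√(5 + R) (c(R) = 2*√(R + 5) = 2*√(5 + R))
a(V) = 2*V² (a(V) = (2*V)*(V + 0*V) = (2*V)*(V + 0) = (2*V)*V = 2*V²)
a(c(6))² = (2*(2*√(5 + 6))²)² = (2*(2*√11)²)² = (2*44)² = 88² = 7744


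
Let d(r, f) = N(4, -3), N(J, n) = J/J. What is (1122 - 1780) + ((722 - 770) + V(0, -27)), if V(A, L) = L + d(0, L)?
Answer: -732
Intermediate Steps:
N(J, n) = 1
d(r, f) = 1
V(A, L) = 1 + L (V(A, L) = L + 1 = 1 + L)
(1122 - 1780) + ((722 - 770) + V(0, -27)) = (1122 - 1780) + ((722 - 770) + (1 - 27)) = -658 + (-48 - 26) = -658 - 74 = -732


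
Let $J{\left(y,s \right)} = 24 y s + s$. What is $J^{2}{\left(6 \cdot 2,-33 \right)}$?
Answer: $90954369$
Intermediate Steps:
$J{\left(y,s \right)} = s + 24 s y$ ($J{\left(y,s \right)} = 24 s y + s = s + 24 s y$)
$J^{2}{\left(6 \cdot 2,-33 \right)} = \left(- 33 \left(1 + 24 \cdot 6 \cdot 2\right)\right)^{2} = \left(- 33 \left(1 + 24 \cdot 12\right)\right)^{2} = \left(- 33 \left(1 + 288\right)\right)^{2} = \left(\left(-33\right) 289\right)^{2} = \left(-9537\right)^{2} = 90954369$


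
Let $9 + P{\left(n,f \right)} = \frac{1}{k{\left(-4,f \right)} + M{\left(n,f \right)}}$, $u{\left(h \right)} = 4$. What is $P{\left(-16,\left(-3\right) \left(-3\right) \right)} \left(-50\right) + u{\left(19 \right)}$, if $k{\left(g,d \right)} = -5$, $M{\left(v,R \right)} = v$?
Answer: $\frac{9584}{21} \approx 456.38$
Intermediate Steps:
$P{\left(n,f \right)} = -9 + \frac{1}{-5 + n}$
$P{\left(-16,\left(-3\right) \left(-3\right) \right)} \left(-50\right) + u{\left(19 \right)} = \frac{46 - -144}{-5 - 16} \left(-50\right) + 4 = \frac{46 + 144}{-21} \left(-50\right) + 4 = \left(- \frac{1}{21}\right) 190 \left(-50\right) + 4 = \left(- \frac{190}{21}\right) \left(-50\right) + 4 = \frac{9500}{21} + 4 = \frac{9584}{21}$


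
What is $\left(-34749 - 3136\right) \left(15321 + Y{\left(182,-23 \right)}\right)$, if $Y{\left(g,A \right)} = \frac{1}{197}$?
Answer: $- \frac{114345946630}{197} \approx -5.8044 \cdot 10^{8}$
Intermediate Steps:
$Y{\left(g,A \right)} = \frac{1}{197}$
$\left(-34749 - 3136\right) \left(15321 + Y{\left(182,-23 \right)}\right) = \left(-34749 - 3136\right) \left(15321 + \frac{1}{197}\right) = \left(-37885\right) \frac{3018238}{197} = - \frac{114345946630}{197}$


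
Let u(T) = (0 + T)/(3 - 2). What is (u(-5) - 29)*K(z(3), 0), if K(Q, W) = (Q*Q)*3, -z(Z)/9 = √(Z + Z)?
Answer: -49572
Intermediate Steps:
z(Z) = -9*√2*√Z (z(Z) = -9*√(Z + Z) = -9*√2*√Z)
u(T) = T (u(T) = T/1 = T*1 = T)
K(Q, W) = 3*Q² (K(Q, W) = Q²*3 = 3*Q²)
(u(-5) - 29)*K(z(3), 0) = (-5 - 29)*(3*(-9*√2*√3)²) = -102*(-9*√6)² = -102*486 = -34*1458 = -49572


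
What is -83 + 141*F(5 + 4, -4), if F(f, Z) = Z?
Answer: -647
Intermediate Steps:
-83 + 141*F(5 + 4, -4) = -83 + 141*(-4) = -83 - 564 = -647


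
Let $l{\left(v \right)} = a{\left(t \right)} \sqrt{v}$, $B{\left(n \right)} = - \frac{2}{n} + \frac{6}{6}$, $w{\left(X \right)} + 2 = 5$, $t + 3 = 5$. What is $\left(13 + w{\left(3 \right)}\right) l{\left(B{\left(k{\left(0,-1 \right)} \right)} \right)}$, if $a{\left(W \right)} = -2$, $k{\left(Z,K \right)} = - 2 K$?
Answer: $0$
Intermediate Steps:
$t = 2$ ($t = -3 + 5 = 2$)
$w{\left(X \right)} = 3$ ($w{\left(X \right)} = -2 + 5 = 3$)
$B{\left(n \right)} = 1 - \frac{2}{n}$ ($B{\left(n \right)} = - \frac{2}{n} + 6 \cdot \frac{1}{6} = - \frac{2}{n} + 1 = 1 - \frac{2}{n}$)
$l{\left(v \right)} = - 2 \sqrt{v}$
$\left(13 + w{\left(3 \right)}\right) l{\left(B{\left(k{\left(0,-1 \right)} \right)} \right)} = \left(13 + 3\right) \left(- 2 \sqrt{\frac{-2 - -2}{\left(-2\right) \left(-1\right)}}\right) = 16 \left(- 2 \sqrt{\frac{-2 + 2}{2}}\right) = 16 \left(- 2 \sqrt{\frac{1}{2} \cdot 0}\right) = 16 \left(- 2 \sqrt{0}\right) = 16 \left(\left(-2\right) 0\right) = 16 \cdot 0 = 0$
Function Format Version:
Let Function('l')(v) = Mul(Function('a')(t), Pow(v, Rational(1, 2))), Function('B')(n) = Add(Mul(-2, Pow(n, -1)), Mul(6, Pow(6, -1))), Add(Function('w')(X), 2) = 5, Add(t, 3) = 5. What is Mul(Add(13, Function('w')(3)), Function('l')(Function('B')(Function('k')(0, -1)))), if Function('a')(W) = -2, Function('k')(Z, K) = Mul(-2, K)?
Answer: 0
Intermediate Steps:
t = 2 (t = Add(-3, 5) = 2)
Function('w')(X) = 3 (Function('w')(X) = Add(-2, 5) = 3)
Function('B')(n) = Add(1, Mul(-2, Pow(n, -1))) (Function('B')(n) = Add(Mul(-2, Pow(n, -1)), Mul(6, Rational(1, 6))) = Add(Mul(-2, Pow(n, -1)), 1) = Add(1, Mul(-2, Pow(n, -1))))
Function('l')(v) = Mul(-2, Pow(v, Rational(1, 2)))
Mul(Add(13, Function('w')(3)), Function('l')(Function('B')(Function('k')(0, -1)))) = Mul(Add(13, 3), Mul(-2, Pow(Mul(Pow(Mul(-2, -1), -1), Add(-2, Mul(-2, -1))), Rational(1, 2)))) = Mul(16, Mul(-2, Pow(Mul(Pow(2, -1), Add(-2, 2)), Rational(1, 2)))) = Mul(16, Mul(-2, Pow(Mul(Rational(1, 2), 0), Rational(1, 2)))) = Mul(16, Mul(-2, Pow(0, Rational(1, 2)))) = Mul(16, Mul(-2, 0)) = Mul(16, 0) = 0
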